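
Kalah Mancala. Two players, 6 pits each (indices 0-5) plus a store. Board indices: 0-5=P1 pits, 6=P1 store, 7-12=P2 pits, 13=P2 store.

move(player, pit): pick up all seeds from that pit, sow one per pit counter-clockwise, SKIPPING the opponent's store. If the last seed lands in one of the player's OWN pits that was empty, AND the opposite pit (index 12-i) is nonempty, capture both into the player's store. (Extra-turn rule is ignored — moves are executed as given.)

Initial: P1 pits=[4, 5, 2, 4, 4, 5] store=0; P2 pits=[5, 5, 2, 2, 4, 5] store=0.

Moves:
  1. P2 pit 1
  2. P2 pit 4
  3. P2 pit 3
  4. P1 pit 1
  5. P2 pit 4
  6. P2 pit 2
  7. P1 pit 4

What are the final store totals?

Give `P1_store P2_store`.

Move 1: P2 pit1 -> P1=[4,5,2,4,4,5](0) P2=[5,0,3,3,5,6](1)
Move 2: P2 pit4 -> P1=[5,6,3,4,4,5](0) P2=[5,0,3,3,0,7](2)
Move 3: P2 pit3 -> P1=[5,6,3,4,4,5](0) P2=[5,0,3,0,1,8](3)
Move 4: P1 pit1 -> P1=[5,0,4,5,5,6](1) P2=[6,0,3,0,1,8](3)
Move 5: P2 pit4 -> P1=[5,0,4,5,5,6](1) P2=[6,0,3,0,0,9](3)
Move 6: P2 pit2 -> P1=[5,0,4,5,5,6](1) P2=[6,0,0,1,1,10](3)
Move 7: P1 pit4 -> P1=[5,0,4,5,0,7](2) P2=[7,1,1,1,1,10](3)

Answer: 2 3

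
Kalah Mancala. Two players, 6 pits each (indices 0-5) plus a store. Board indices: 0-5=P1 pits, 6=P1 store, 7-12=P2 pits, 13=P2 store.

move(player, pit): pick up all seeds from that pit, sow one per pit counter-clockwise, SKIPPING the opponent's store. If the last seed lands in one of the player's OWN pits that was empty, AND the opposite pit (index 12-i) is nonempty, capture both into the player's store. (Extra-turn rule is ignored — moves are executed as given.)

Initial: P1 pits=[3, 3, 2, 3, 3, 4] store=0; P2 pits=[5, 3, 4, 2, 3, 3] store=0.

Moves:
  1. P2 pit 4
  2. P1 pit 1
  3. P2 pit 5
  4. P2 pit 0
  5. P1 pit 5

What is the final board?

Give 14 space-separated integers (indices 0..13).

Move 1: P2 pit4 -> P1=[4,3,2,3,3,4](0) P2=[5,3,4,2,0,4](1)
Move 2: P1 pit1 -> P1=[4,0,3,4,4,4](0) P2=[5,3,4,2,0,4](1)
Move 3: P2 pit5 -> P1=[5,1,4,4,4,4](0) P2=[5,3,4,2,0,0](2)
Move 4: P2 pit0 -> P1=[0,1,4,4,4,4](0) P2=[0,4,5,3,1,0](8)
Move 5: P1 pit5 -> P1=[0,1,4,4,4,0](1) P2=[1,5,6,3,1,0](8)

Answer: 0 1 4 4 4 0 1 1 5 6 3 1 0 8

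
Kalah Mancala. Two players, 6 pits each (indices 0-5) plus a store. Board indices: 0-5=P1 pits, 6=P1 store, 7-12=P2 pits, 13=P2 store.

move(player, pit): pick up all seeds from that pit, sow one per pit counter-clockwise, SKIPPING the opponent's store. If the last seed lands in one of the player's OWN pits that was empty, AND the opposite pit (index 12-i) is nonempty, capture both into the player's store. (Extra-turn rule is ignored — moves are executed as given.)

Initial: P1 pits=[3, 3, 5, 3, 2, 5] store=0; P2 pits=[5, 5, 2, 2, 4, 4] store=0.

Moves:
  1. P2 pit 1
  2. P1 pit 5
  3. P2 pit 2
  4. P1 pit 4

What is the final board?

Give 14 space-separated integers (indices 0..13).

Move 1: P2 pit1 -> P1=[3,3,5,3,2,5](0) P2=[5,0,3,3,5,5](1)
Move 2: P1 pit5 -> P1=[3,3,5,3,2,0](1) P2=[6,1,4,4,5,5](1)
Move 3: P2 pit2 -> P1=[3,3,5,3,2,0](1) P2=[6,1,0,5,6,6](2)
Move 4: P1 pit4 -> P1=[3,3,5,3,0,1](2) P2=[6,1,0,5,6,6](2)

Answer: 3 3 5 3 0 1 2 6 1 0 5 6 6 2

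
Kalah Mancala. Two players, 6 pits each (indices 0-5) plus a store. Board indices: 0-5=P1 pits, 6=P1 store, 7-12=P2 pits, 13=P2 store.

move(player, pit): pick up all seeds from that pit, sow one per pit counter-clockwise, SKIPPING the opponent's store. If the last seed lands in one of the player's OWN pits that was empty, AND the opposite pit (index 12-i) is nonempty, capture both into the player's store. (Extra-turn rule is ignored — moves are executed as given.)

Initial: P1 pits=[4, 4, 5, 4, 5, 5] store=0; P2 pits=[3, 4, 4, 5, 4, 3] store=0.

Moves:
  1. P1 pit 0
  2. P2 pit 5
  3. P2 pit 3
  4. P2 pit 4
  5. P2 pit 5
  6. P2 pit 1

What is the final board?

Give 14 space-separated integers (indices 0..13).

Answer: 0 8 7 5 6 5 0 3 0 5 1 1 0 9

Derivation:
Move 1: P1 pit0 -> P1=[0,5,6,5,6,5](0) P2=[3,4,4,5,4,3](0)
Move 2: P2 pit5 -> P1=[1,6,6,5,6,5](0) P2=[3,4,4,5,4,0](1)
Move 3: P2 pit3 -> P1=[2,7,6,5,6,5](0) P2=[3,4,4,0,5,1](2)
Move 4: P2 pit4 -> P1=[3,8,7,5,6,5](0) P2=[3,4,4,0,0,2](3)
Move 5: P2 pit5 -> P1=[4,8,7,5,6,5](0) P2=[3,4,4,0,0,0](4)
Move 6: P2 pit1 -> P1=[0,8,7,5,6,5](0) P2=[3,0,5,1,1,0](9)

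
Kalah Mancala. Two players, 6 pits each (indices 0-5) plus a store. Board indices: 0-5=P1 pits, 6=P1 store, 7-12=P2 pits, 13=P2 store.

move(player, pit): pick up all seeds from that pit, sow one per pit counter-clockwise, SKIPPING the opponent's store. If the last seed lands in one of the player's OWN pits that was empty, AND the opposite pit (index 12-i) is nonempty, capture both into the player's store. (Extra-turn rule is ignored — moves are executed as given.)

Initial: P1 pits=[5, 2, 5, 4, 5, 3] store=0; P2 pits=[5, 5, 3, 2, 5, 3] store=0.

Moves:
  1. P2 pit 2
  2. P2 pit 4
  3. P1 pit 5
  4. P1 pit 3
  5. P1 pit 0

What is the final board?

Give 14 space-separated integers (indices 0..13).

Answer: 0 4 7 1 7 2 3 7 7 0 3 0 5 1

Derivation:
Move 1: P2 pit2 -> P1=[5,2,5,4,5,3](0) P2=[5,5,0,3,6,4](0)
Move 2: P2 pit4 -> P1=[6,3,6,5,5,3](0) P2=[5,5,0,3,0,5](1)
Move 3: P1 pit5 -> P1=[6,3,6,5,5,0](1) P2=[6,6,0,3,0,5](1)
Move 4: P1 pit3 -> P1=[6,3,6,0,6,1](2) P2=[7,7,0,3,0,5](1)
Move 5: P1 pit0 -> P1=[0,4,7,1,7,2](3) P2=[7,7,0,3,0,5](1)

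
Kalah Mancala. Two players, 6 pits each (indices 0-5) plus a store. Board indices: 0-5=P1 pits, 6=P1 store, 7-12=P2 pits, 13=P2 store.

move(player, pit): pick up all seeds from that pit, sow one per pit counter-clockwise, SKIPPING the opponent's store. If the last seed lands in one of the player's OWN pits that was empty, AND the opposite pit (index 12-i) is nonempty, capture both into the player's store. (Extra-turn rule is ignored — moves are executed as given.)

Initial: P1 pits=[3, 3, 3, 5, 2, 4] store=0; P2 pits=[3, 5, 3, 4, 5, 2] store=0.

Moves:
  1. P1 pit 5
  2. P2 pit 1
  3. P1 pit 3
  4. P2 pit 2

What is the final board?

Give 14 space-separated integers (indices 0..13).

Answer: 5 3 3 0 3 1 2 5 1 0 6 7 4 2

Derivation:
Move 1: P1 pit5 -> P1=[3,3,3,5,2,0](1) P2=[4,6,4,4,5,2](0)
Move 2: P2 pit1 -> P1=[4,3,3,5,2,0](1) P2=[4,0,5,5,6,3](1)
Move 3: P1 pit3 -> P1=[4,3,3,0,3,1](2) P2=[5,1,5,5,6,3](1)
Move 4: P2 pit2 -> P1=[5,3,3,0,3,1](2) P2=[5,1,0,6,7,4](2)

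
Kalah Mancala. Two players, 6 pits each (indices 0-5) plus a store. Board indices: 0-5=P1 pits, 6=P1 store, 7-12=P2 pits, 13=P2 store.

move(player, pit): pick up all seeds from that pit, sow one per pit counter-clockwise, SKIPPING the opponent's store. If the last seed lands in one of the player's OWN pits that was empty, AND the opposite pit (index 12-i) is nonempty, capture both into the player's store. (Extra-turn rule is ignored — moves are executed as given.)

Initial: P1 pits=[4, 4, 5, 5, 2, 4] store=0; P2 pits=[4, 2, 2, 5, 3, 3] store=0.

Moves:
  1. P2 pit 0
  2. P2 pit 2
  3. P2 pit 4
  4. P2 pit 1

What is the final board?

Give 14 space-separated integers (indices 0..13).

Move 1: P2 pit0 -> P1=[4,4,5,5,2,4](0) P2=[0,3,3,6,4,3](0)
Move 2: P2 pit2 -> P1=[4,4,5,5,2,4](0) P2=[0,3,0,7,5,4](0)
Move 3: P2 pit4 -> P1=[5,5,6,5,2,4](0) P2=[0,3,0,7,0,5](1)
Move 4: P2 pit1 -> P1=[5,0,6,5,2,4](0) P2=[0,0,1,8,0,5](7)

Answer: 5 0 6 5 2 4 0 0 0 1 8 0 5 7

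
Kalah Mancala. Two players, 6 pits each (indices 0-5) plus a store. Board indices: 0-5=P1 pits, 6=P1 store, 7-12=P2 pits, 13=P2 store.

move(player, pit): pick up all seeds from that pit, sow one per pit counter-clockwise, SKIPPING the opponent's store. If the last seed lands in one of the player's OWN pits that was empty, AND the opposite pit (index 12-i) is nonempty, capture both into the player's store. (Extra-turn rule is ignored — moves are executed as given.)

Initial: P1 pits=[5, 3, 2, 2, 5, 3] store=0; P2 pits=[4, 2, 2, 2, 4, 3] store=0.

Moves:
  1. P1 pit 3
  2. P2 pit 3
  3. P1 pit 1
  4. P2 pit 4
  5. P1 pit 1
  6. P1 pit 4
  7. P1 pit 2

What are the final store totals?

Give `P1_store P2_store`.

Move 1: P1 pit3 -> P1=[5,3,2,0,6,4](0) P2=[4,2,2,2,4,3](0)
Move 2: P2 pit3 -> P1=[5,3,2,0,6,4](0) P2=[4,2,2,0,5,4](0)
Move 3: P1 pit1 -> P1=[5,0,3,1,7,4](0) P2=[4,2,2,0,5,4](0)
Move 4: P2 pit4 -> P1=[6,1,4,1,7,4](0) P2=[4,2,2,0,0,5](1)
Move 5: P1 pit1 -> P1=[6,0,5,1,7,4](0) P2=[4,2,2,0,0,5](1)
Move 6: P1 pit4 -> P1=[6,0,5,1,0,5](1) P2=[5,3,3,1,1,5](1)
Move 7: P1 pit2 -> P1=[6,0,0,2,1,6](2) P2=[6,3,3,1,1,5](1)

Answer: 2 1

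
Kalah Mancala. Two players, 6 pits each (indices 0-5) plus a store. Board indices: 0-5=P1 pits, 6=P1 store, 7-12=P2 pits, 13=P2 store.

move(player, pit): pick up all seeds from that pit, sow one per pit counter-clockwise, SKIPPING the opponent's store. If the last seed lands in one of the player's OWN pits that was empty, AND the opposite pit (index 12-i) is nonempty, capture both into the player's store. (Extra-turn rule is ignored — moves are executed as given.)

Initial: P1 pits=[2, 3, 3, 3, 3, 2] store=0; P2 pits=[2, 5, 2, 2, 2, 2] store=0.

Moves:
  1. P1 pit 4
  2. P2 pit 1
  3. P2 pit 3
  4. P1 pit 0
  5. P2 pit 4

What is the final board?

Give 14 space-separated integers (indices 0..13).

Answer: 1 5 4 3 0 3 1 3 0 3 0 0 5 3

Derivation:
Move 1: P1 pit4 -> P1=[2,3,3,3,0,3](1) P2=[3,5,2,2,2,2](0)
Move 2: P2 pit1 -> P1=[2,3,3,3,0,3](1) P2=[3,0,3,3,3,3](1)
Move 3: P2 pit3 -> P1=[2,3,3,3,0,3](1) P2=[3,0,3,0,4,4](2)
Move 4: P1 pit0 -> P1=[0,4,4,3,0,3](1) P2=[3,0,3,0,4,4](2)
Move 5: P2 pit4 -> P1=[1,5,4,3,0,3](1) P2=[3,0,3,0,0,5](3)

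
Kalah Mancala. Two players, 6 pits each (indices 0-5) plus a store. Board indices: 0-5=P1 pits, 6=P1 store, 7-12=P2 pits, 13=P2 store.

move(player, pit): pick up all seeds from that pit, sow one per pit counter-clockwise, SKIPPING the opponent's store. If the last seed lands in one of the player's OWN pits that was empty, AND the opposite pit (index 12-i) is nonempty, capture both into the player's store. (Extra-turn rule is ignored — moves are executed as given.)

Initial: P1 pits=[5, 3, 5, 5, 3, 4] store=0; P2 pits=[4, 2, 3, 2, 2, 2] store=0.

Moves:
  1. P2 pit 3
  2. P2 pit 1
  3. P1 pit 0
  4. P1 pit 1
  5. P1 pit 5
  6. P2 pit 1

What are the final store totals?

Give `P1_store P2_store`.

Answer: 1 6

Derivation:
Move 1: P2 pit3 -> P1=[5,3,5,5,3,4](0) P2=[4,2,3,0,3,3](0)
Move 2: P2 pit1 -> P1=[5,3,0,5,3,4](0) P2=[4,0,4,0,3,3](6)
Move 3: P1 pit0 -> P1=[0,4,1,6,4,5](0) P2=[4,0,4,0,3,3](6)
Move 4: P1 pit1 -> P1=[0,0,2,7,5,6](0) P2=[4,0,4,0,3,3](6)
Move 5: P1 pit5 -> P1=[0,0,2,7,5,0](1) P2=[5,1,5,1,4,3](6)
Move 6: P2 pit1 -> P1=[0,0,2,7,5,0](1) P2=[5,0,6,1,4,3](6)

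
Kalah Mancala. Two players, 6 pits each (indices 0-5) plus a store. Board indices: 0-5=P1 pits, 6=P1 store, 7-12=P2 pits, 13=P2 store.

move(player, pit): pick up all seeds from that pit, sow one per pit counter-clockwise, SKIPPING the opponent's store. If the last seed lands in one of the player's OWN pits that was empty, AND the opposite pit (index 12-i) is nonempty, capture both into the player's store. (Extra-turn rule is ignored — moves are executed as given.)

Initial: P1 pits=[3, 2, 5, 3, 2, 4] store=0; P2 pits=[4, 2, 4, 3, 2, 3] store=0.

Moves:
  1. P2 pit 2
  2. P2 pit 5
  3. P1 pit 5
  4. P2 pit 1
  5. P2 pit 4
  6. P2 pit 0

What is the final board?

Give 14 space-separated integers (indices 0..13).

Answer: 5 4 6 3 2 0 1 0 1 3 6 1 2 3

Derivation:
Move 1: P2 pit2 -> P1=[3,2,5,3,2,4](0) P2=[4,2,0,4,3,4](1)
Move 2: P2 pit5 -> P1=[4,3,6,3,2,4](0) P2=[4,2,0,4,3,0](2)
Move 3: P1 pit5 -> P1=[4,3,6,3,2,0](1) P2=[5,3,1,4,3,0](2)
Move 4: P2 pit1 -> P1=[4,3,6,3,2,0](1) P2=[5,0,2,5,4,0](2)
Move 5: P2 pit4 -> P1=[5,4,6,3,2,0](1) P2=[5,0,2,5,0,1](3)
Move 6: P2 pit0 -> P1=[5,4,6,3,2,0](1) P2=[0,1,3,6,1,2](3)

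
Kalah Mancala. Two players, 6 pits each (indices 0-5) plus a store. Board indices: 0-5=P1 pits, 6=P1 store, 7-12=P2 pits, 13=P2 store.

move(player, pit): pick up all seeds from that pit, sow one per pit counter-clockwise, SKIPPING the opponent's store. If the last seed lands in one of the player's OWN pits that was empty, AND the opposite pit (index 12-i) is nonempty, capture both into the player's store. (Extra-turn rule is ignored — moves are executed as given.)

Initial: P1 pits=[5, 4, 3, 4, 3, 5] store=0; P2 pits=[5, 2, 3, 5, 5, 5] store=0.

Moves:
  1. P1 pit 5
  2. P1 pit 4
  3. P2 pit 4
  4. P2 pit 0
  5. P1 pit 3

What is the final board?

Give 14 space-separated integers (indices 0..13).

Answer: 7 5 4 0 1 2 3 1 4 5 7 1 7 2

Derivation:
Move 1: P1 pit5 -> P1=[5,4,3,4,3,0](1) P2=[6,3,4,6,5,5](0)
Move 2: P1 pit4 -> P1=[5,4,3,4,0,1](2) P2=[7,3,4,6,5,5](0)
Move 3: P2 pit4 -> P1=[6,5,4,4,0,1](2) P2=[7,3,4,6,0,6](1)
Move 4: P2 pit0 -> P1=[7,5,4,4,0,1](2) P2=[0,4,5,7,1,7](2)
Move 5: P1 pit3 -> P1=[7,5,4,0,1,2](3) P2=[1,4,5,7,1,7](2)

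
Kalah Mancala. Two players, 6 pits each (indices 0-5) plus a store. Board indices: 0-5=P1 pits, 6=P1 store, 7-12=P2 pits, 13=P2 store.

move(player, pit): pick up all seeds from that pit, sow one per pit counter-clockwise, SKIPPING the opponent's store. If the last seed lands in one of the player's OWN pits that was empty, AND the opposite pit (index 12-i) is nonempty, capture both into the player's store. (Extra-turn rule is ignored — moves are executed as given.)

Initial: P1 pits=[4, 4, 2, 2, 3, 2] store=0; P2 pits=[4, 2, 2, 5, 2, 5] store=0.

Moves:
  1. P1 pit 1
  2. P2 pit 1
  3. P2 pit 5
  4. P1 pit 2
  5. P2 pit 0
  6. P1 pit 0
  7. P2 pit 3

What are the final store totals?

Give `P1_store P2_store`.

Answer: 1 2

Derivation:
Move 1: P1 pit1 -> P1=[4,0,3,3,4,3](0) P2=[4,2,2,5,2,5](0)
Move 2: P2 pit1 -> P1=[4,0,3,3,4,3](0) P2=[4,0,3,6,2,5](0)
Move 3: P2 pit5 -> P1=[5,1,4,4,4,3](0) P2=[4,0,3,6,2,0](1)
Move 4: P1 pit2 -> P1=[5,1,0,5,5,4](1) P2=[4,0,3,6,2,0](1)
Move 5: P2 pit0 -> P1=[5,1,0,5,5,4](1) P2=[0,1,4,7,3,0](1)
Move 6: P1 pit0 -> P1=[0,2,1,6,6,5](1) P2=[0,1,4,7,3,0](1)
Move 7: P2 pit3 -> P1=[1,3,2,7,6,5](1) P2=[0,1,4,0,4,1](2)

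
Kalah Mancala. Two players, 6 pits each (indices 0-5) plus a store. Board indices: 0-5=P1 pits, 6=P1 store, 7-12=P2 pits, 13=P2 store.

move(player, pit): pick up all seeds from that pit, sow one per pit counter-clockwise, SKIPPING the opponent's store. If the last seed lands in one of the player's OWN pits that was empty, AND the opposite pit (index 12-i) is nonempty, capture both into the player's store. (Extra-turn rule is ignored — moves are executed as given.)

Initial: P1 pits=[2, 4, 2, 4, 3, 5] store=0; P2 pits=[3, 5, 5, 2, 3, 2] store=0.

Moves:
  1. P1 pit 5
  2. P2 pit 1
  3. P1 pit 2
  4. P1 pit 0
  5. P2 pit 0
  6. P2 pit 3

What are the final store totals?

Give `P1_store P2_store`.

Answer: 1 2

Derivation:
Move 1: P1 pit5 -> P1=[2,4,2,4,3,0](1) P2=[4,6,6,3,3,2](0)
Move 2: P2 pit1 -> P1=[3,4,2,4,3,0](1) P2=[4,0,7,4,4,3](1)
Move 3: P1 pit2 -> P1=[3,4,0,5,4,0](1) P2=[4,0,7,4,4,3](1)
Move 4: P1 pit0 -> P1=[0,5,1,6,4,0](1) P2=[4,0,7,4,4,3](1)
Move 5: P2 pit0 -> P1=[0,5,1,6,4,0](1) P2=[0,1,8,5,5,3](1)
Move 6: P2 pit3 -> P1=[1,6,1,6,4,0](1) P2=[0,1,8,0,6,4](2)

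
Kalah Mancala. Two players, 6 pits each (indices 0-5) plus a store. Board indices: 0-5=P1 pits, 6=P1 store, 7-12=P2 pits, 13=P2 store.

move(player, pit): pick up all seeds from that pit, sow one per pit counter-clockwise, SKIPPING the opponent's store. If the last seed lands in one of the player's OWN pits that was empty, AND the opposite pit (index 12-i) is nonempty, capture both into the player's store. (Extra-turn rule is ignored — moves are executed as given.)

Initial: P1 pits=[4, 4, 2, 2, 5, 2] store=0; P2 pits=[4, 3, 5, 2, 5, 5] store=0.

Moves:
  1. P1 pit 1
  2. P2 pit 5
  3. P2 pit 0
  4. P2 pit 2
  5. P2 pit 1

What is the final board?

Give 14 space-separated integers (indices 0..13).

Move 1: P1 pit1 -> P1=[4,0,3,3,6,3](0) P2=[4,3,5,2,5,5](0)
Move 2: P2 pit5 -> P1=[5,1,4,4,6,3](0) P2=[4,3,5,2,5,0](1)
Move 3: P2 pit0 -> P1=[5,1,4,4,6,3](0) P2=[0,4,6,3,6,0](1)
Move 4: P2 pit2 -> P1=[6,2,4,4,6,3](0) P2=[0,4,0,4,7,1](2)
Move 5: P2 pit1 -> P1=[6,2,4,4,6,3](0) P2=[0,0,1,5,8,2](2)

Answer: 6 2 4 4 6 3 0 0 0 1 5 8 2 2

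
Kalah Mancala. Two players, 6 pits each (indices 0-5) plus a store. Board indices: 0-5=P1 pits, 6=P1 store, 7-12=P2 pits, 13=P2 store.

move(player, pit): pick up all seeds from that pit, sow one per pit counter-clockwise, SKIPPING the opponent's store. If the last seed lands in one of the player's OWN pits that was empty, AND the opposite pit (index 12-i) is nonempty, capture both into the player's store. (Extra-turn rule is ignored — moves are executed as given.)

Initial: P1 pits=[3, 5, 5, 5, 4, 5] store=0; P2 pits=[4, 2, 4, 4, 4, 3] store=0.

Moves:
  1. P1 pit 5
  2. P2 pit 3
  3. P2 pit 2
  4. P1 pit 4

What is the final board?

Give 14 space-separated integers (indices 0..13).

Move 1: P1 pit5 -> P1=[3,5,5,5,4,0](1) P2=[5,3,5,5,4,3](0)
Move 2: P2 pit3 -> P1=[4,6,5,5,4,0](1) P2=[5,3,5,0,5,4](1)
Move 3: P2 pit2 -> P1=[5,6,5,5,4,0](1) P2=[5,3,0,1,6,5](2)
Move 4: P1 pit4 -> P1=[5,6,5,5,0,1](2) P2=[6,4,0,1,6,5](2)

Answer: 5 6 5 5 0 1 2 6 4 0 1 6 5 2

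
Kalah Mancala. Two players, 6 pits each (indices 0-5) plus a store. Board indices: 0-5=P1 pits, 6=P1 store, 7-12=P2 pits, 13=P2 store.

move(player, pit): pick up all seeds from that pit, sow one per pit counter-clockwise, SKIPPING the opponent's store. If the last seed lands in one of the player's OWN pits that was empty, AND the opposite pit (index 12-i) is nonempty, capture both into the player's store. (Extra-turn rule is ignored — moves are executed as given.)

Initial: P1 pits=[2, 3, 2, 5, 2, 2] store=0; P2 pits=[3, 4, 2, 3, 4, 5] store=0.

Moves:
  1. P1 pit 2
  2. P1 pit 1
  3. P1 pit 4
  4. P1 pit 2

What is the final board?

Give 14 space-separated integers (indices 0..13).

Answer: 2 0 0 8 0 3 1 4 5 2 3 4 5 0

Derivation:
Move 1: P1 pit2 -> P1=[2,3,0,6,3,2](0) P2=[3,4,2,3,4,5](0)
Move 2: P1 pit1 -> P1=[2,0,1,7,4,2](0) P2=[3,4,2,3,4,5](0)
Move 3: P1 pit4 -> P1=[2,0,1,7,0,3](1) P2=[4,5,2,3,4,5](0)
Move 4: P1 pit2 -> P1=[2,0,0,8,0,3](1) P2=[4,5,2,3,4,5](0)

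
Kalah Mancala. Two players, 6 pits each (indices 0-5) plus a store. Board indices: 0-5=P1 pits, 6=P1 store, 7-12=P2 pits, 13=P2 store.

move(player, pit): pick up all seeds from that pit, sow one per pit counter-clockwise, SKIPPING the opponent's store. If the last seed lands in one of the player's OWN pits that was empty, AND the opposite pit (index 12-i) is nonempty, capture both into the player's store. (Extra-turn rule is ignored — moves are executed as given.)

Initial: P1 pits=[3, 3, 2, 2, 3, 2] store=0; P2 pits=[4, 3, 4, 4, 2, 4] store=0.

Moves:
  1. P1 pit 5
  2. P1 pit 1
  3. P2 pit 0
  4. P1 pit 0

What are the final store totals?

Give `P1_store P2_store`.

Move 1: P1 pit5 -> P1=[3,3,2,2,3,0](1) P2=[5,3,4,4,2,4](0)
Move 2: P1 pit1 -> P1=[3,0,3,3,4,0](1) P2=[5,3,4,4,2,4](0)
Move 3: P2 pit0 -> P1=[3,0,3,3,4,0](1) P2=[0,4,5,5,3,5](0)
Move 4: P1 pit0 -> P1=[0,1,4,4,4,0](1) P2=[0,4,5,5,3,5](0)

Answer: 1 0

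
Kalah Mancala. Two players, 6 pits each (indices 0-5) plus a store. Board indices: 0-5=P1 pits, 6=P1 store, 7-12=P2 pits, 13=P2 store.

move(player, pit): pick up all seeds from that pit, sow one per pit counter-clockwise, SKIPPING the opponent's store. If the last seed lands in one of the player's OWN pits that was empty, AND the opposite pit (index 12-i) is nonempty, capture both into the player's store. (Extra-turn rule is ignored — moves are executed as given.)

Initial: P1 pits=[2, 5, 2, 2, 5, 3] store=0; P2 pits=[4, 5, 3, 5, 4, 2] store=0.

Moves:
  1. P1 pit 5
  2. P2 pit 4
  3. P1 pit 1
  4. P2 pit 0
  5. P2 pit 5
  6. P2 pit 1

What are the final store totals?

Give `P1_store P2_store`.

Move 1: P1 pit5 -> P1=[2,5,2,2,5,0](1) P2=[5,6,3,5,4,2](0)
Move 2: P2 pit4 -> P1=[3,6,2,2,5,0](1) P2=[5,6,3,5,0,3](1)
Move 3: P1 pit1 -> P1=[3,0,3,3,6,1](2) P2=[6,6,3,5,0,3](1)
Move 4: P2 pit0 -> P1=[3,0,3,3,6,1](2) P2=[0,7,4,6,1,4](2)
Move 5: P2 pit5 -> P1=[4,1,4,3,6,1](2) P2=[0,7,4,6,1,0](3)
Move 6: P2 pit1 -> P1=[5,2,4,3,6,1](2) P2=[0,0,5,7,2,1](4)

Answer: 2 4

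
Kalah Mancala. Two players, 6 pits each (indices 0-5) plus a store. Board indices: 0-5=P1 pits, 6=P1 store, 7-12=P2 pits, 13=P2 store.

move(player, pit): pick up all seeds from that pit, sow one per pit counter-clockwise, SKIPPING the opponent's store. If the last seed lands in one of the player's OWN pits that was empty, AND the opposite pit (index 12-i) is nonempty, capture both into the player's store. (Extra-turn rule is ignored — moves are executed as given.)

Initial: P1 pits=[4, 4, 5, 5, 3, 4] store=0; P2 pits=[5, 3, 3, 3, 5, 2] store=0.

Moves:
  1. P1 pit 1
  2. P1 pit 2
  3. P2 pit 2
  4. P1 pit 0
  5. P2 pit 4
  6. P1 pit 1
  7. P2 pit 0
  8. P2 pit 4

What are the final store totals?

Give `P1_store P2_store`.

Answer: 1 2

Derivation:
Move 1: P1 pit1 -> P1=[4,0,6,6,4,5](0) P2=[5,3,3,3,5,2](0)
Move 2: P1 pit2 -> P1=[4,0,0,7,5,6](1) P2=[6,4,3,3,5,2](0)
Move 3: P2 pit2 -> P1=[4,0,0,7,5,6](1) P2=[6,4,0,4,6,3](0)
Move 4: P1 pit0 -> P1=[0,1,1,8,6,6](1) P2=[6,4,0,4,6,3](0)
Move 5: P2 pit4 -> P1=[1,2,2,9,6,6](1) P2=[6,4,0,4,0,4](1)
Move 6: P1 pit1 -> P1=[1,0,3,10,6,6](1) P2=[6,4,0,4,0,4](1)
Move 7: P2 pit0 -> P1=[1,0,3,10,6,6](1) P2=[0,5,1,5,1,5](2)
Move 8: P2 pit4 -> P1=[1,0,3,10,6,6](1) P2=[0,5,1,5,0,6](2)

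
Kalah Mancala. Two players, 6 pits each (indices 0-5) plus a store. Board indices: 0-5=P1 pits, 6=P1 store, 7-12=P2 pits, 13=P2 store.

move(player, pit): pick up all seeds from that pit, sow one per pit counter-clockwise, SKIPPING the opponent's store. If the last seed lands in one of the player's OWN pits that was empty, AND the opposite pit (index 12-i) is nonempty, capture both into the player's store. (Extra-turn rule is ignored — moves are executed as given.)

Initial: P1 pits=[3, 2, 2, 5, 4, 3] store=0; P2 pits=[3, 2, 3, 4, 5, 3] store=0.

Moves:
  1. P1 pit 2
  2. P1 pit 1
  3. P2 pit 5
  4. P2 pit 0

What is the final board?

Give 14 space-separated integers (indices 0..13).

Answer: 4 1 1 7 5 3 0 0 3 4 5 5 0 1

Derivation:
Move 1: P1 pit2 -> P1=[3,2,0,6,5,3](0) P2=[3,2,3,4,5,3](0)
Move 2: P1 pit1 -> P1=[3,0,1,7,5,3](0) P2=[3,2,3,4,5,3](0)
Move 3: P2 pit5 -> P1=[4,1,1,7,5,3](0) P2=[3,2,3,4,5,0](1)
Move 4: P2 pit0 -> P1=[4,1,1,7,5,3](0) P2=[0,3,4,5,5,0](1)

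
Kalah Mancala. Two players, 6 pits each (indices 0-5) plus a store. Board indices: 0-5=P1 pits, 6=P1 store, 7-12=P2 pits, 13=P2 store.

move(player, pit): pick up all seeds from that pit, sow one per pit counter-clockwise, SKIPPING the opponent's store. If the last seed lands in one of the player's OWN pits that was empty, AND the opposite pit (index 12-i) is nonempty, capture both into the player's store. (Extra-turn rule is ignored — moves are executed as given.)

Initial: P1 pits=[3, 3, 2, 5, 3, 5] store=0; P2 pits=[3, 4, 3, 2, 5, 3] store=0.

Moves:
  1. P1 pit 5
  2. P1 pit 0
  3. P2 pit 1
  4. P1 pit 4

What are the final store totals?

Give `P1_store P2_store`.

Move 1: P1 pit5 -> P1=[3,3,2,5,3,0](1) P2=[4,5,4,3,5,3](0)
Move 2: P1 pit0 -> P1=[0,4,3,6,3,0](1) P2=[4,5,4,3,5,3](0)
Move 3: P2 pit1 -> P1=[0,4,3,6,3,0](1) P2=[4,0,5,4,6,4](1)
Move 4: P1 pit4 -> P1=[0,4,3,6,0,1](2) P2=[5,0,5,4,6,4](1)

Answer: 2 1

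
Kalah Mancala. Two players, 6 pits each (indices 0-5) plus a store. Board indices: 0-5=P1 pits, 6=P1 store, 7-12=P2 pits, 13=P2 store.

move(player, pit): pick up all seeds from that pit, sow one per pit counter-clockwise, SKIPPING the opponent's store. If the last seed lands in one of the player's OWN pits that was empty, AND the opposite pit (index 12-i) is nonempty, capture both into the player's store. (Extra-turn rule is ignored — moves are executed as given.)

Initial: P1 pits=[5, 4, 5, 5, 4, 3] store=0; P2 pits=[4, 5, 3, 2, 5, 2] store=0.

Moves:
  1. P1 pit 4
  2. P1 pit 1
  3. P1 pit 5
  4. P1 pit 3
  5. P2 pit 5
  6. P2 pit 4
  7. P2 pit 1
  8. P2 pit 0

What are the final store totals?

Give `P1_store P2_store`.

Move 1: P1 pit4 -> P1=[5,4,5,5,0,4](1) P2=[5,6,3,2,5,2](0)
Move 2: P1 pit1 -> P1=[5,0,6,6,1,5](1) P2=[5,6,3,2,5,2](0)
Move 3: P1 pit5 -> P1=[5,0,6,6,1,0](2) P2=[6,7,4,3,5,2](0)
Move 4: P1 pit3 -> P1=[5,0,6,0,2,1](3) P2=[7,8,5,3,5,2](0)
Move 5: P2 pit5 -> P1=[6,0,6,0,2,1](3) P2=[7,8,5,3,5,0](1)
Move 6: P2 pit4 -> P1=[7,1,7,0,2,1](3) P2=[7,8,5,3,0,1](2)
Move 7: P2 pit1 -> P1=[8,2,8,0,2,1](3) P2=[7,0,6,4,1,2](3)
Move 8: P2 pit0 -> P1=[9,2,8,0,2,1](3) P2=[0,1,7,5,2,3](4)

Answer: 3 4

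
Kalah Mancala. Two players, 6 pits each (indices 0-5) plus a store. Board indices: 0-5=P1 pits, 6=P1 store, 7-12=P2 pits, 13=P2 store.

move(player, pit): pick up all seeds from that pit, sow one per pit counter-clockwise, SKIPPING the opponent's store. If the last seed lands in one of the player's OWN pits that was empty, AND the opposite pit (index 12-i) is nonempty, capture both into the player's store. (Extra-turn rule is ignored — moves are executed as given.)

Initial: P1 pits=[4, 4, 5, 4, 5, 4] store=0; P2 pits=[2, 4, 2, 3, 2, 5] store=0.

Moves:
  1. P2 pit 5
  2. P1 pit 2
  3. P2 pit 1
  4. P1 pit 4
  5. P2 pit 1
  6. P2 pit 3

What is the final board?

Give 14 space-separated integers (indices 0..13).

Answer: 6 6 0 6 0 6 2 4 0 5 0 4 2 3

Derivation:
Move 1: P2 pit5 -> P1=[5,5,6,5,5,4](0) P2=[2,4,2,3,2,0](1)
Move 2: P1 pit2 -> P1=[5,5,0,6,6,5](1) P2=[3,5,2,3,2,0](1)
Move 3: P2 pit1 -> P1=[5,5,0,6,6,5](1) P2=[3,0,3,4,3,1](2)
Move 4: P1 pit4 -> P1=[5,5,0,6,0,6](2) P2=[4,1,4,5,3,1](2)
Move 5: P2 pit1 -> P1=[5,5,0,6,0,6](2) P2=[4,0,5,5,3,1](2)
Move 6: P2 pit3 -> P1=[6,6,0,6,0,6](2) P2=[4,0,5,0,4,2](3)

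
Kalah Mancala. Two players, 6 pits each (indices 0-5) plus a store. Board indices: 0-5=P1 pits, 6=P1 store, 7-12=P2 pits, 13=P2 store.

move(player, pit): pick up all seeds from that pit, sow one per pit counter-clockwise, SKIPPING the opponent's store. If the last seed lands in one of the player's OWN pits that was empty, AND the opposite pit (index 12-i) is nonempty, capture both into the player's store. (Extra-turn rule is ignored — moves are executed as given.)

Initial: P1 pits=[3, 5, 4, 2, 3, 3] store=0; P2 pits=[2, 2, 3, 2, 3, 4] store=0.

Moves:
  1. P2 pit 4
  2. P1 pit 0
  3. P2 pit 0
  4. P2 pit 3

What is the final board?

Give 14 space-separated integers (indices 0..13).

Move 1: P2 pit4 -> P1=[4,5,4,2,3,3](0) P2=[2,2,3,2,0,5](1)
Move 2: P1 pit0 -> P1=[0,6,5,3,4,3](0) P2=[2,2,3,2,0,5](1)
Move 3: P2 pit0 -> P1=[0,6,5,3,4,3](0) P2=[0,3,4,2,0,5](1)
Move 4: P2 pit3 -> P1=[0,6,5,3,4,3](0) P2=[0,3,4,0,1,6](1)

Answer: 0 6 5 3 4 3 0 0 3 4 0 1 6 1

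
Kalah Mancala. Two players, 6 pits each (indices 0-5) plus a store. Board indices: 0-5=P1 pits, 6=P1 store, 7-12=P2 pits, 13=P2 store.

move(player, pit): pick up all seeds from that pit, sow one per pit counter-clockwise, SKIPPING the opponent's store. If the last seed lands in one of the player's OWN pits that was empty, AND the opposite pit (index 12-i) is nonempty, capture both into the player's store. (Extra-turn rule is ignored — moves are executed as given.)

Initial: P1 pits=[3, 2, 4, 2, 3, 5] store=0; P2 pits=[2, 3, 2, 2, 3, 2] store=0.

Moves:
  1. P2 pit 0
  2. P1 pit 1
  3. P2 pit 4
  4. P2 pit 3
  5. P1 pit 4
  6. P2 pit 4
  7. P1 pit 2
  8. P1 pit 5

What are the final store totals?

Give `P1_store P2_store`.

Answer: 3 1

Derivation:
Move 1: P2 pit0 -> P1=[3,2,4,2,3,5](0) P2=[0,4,3,2,3,2](0)
Move 2: P1 pit1 -> P1=[3,0,5,3,3,5](0) P2=[0,4,3,2,3,2](0)
Move 3: P2 pit4 -> P1=[4,0,5,3,3,5](0) P2=[0,4,3,2,0,3](1)
Move 4: P2 pit3 -> P1=[4,0,5,3,3,5](0) P2=[0,4,3,0,1,4](1)
Move 5: P1 pit4 -> P1=[4,0,5,3,0,6](1) P2=[1,4,3,0,1,4](1)
Move 6: P2 pit4 -> P1=[4,0,5,3,0,6](1) P2=[1,4,3,0,0,5](1)
Move 7: P1 pit2 -> P1=[4,0,0,4,1,7](2) P2=[2,4,3,0,0,5](1)
Move 8: P1 pit5 -> P1=[4,0,0,4,1,0](3) P2=[3,5,4,1,1,6](1)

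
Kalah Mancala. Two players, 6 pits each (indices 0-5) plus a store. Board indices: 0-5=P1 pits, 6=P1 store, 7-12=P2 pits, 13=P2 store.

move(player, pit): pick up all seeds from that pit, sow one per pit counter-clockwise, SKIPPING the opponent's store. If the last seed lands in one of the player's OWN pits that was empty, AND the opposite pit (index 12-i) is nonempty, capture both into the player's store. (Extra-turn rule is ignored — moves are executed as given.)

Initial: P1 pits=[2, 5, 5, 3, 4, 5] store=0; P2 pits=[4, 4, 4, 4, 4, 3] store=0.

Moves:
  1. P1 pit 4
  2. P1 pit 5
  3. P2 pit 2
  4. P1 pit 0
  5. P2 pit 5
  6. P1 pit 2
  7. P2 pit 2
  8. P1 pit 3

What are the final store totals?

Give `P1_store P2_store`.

Answer: 4 2

Derivation:
Move 1: P1 pit4 -> P1=[2,5,5,3,0,6](1) P2=[5,5,4,4,4,3](0)
Move 2: P1 pit5 -> P1=[2,5,5,3,0,0](2) P2=[6,6,5,5,5,3](0)
Move 3: P2 pit2 -> P1=[3,5,5,3,0,0](2) P2=[6,6,0,6,6,4](1)
Move 4: P1 pit0 -> P1=[0,6,6,4,0,0](2) P2=[6,6,0,6,6,4](1)
Move 5: P2 pit5 -> P1=[1,7,7,4,0,0](2) P2=[6,6,0,6,6,0](2)
Move 6: P1 pit2 -> P1=[1,7,0,5,1,1](3) P2=[7,7,1,6,6,0](2)
Move 7: P2 pit2 -> P1=[1,7,0,5,1,1](3) P2=[7,7,0,7,6,0](2)
Move 8: P1 pit3 -> P1=[1,7,0,0,2,2](4) P2=[8,8,0,7,6,0](2)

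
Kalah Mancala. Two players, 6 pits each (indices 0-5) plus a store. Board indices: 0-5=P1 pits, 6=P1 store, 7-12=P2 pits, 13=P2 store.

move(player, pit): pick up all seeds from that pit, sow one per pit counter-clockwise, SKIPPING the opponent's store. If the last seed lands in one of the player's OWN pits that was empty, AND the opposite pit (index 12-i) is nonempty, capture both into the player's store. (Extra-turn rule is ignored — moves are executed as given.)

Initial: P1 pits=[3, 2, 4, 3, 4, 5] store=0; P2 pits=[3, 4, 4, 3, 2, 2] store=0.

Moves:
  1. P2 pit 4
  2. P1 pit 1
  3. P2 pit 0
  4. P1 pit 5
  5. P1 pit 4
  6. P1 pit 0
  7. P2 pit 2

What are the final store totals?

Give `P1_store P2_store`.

Move 1: P2 pit4 -> P1=[3,2,4,3,4,5](0) P2=[3,4,4,3,0,3](1)
Move 2: P1 pit1 -> P1=[3,0,5,4,4,5](0) P2=[3,4,4,3,0,3](1)
Move 3: P2 pit0 -> P1=[3,0,5,4,4,5](0) P2=[0,5,5,4,0,3](1)
Move 4: P1 pit5 -> P1=[3,0,5,4,4,0](1) P2=[1,6,6,5,0,3](1)
Move 5: P1 pit4 -> P1=[3,0,5,4,0,1](2) P2=[2,7,6,5,0,3](1)
Move 6: P1 pit0 -> P1=[0,1,6,5,0,1](2) P2=[2,7,6,5,0,3](1)
Move 7: P2 pit2 -> P1=[1,2,6,5,0,1](2) P2=[2,7,0,6,1,4](2)

Answer: 2 2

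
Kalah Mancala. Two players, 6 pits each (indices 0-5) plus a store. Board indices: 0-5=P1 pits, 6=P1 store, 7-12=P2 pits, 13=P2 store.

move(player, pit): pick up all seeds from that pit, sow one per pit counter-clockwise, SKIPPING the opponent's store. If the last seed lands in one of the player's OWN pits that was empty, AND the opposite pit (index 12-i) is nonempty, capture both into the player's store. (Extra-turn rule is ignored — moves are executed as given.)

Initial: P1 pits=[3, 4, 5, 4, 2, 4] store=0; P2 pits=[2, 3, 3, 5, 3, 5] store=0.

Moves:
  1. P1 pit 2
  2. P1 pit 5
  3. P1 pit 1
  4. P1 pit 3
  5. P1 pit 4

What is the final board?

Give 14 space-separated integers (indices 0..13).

Move 1: P1 pit2 -> P1=[3,4,0,5,3,5](1) P2=[3,3,3,5,3,5](0)
Move 2: P1 pit5 -> P1=[3,4,0,5,3,0](2) P2=[4,4,4,6,3,5](0)
Move 3: P1 pit1 -> P1=[3,0,1,6,4,0](7) P2=[0,4,4,6,3,5](0)
Move 4: P1 pit3 -> P1=[3,0,1,0,5,1](8) P2=[1,5,5,6,3,5](0)
Move 5: P1 pit4 -> P1=[3,0,1,0,0,2](9) P2=[2,6,6,6,3,5](0)

Answer: 3 0 1 0 0 2 9 2 6 6 6 3 5 0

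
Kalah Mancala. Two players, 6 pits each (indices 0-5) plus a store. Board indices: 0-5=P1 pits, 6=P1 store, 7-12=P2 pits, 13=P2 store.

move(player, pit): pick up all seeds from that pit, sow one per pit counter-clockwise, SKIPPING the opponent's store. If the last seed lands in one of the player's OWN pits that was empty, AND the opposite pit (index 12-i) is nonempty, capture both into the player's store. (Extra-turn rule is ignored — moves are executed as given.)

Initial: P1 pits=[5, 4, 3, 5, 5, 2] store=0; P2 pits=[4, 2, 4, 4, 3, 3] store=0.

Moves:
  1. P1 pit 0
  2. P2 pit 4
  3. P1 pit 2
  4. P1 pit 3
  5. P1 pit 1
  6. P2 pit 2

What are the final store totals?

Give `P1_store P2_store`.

Answer: 3 2

Derivation:
Move 1: P1 pit0 -> P1=[0,5,4,6,6,3](0) P2=[4,2,4,4,3,3](0)
Move 2: P2 pit4 -> P1=[1,5,4,6,6,3](0) P2=[4,2,4,4,0,4](1)
Move 3: P1 pit2 -> P1=[1,5,0,7,7,4](1) P2=[4,2,4,4,0,4](1)
Move 4: P1 pit3 -> P1=[1,5,0,0,8,5](2) P2=[5,3,5,5,0,4](1)
Move 5: P1 pit1 -> P1=[1,0,1,1,9,6](3) P2=[5,3,5,5,0,4](1)
Move 6: P2 pit2 -> P1=[2,0,1,1,9,6](3) P2=[5,3,0,6,1,5](2)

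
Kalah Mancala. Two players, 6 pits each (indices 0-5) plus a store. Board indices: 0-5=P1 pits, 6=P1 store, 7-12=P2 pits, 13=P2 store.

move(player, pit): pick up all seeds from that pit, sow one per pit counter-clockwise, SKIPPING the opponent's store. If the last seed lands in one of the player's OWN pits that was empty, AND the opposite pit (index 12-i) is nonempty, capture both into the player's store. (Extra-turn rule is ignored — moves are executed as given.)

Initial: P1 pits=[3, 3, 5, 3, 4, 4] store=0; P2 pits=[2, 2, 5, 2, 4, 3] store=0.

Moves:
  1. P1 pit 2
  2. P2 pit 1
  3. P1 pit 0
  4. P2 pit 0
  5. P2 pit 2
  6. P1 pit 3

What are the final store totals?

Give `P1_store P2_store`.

Move 1: P1 pit2 -> P1=[3,3,0,4,5,5](1) P2=[3,2,5,2,4,3](0)
Move 2: P2 pit1 -> P1=[3,3,0,4,5,5](1) P2=[3,0,6,3,4,3](0)
Move 3: P1 pit0 -> P1=[0,4,1,5,5,5](1) P2=[3,0,6,3,4,3](0)
Move 4: P2 pit0 -> P1=[0,4,1,5,5,5](1) P2=[0,1,7,4,4,3](0)
Move 5: P2 pit2 -> P1=[1,5,2,5,5,5](1) P2=[0,1,0,5,5,4](1)
Move 6: P1 pit3 -> P1=[1,5,2,0,6,6](2) P2=[1,2,0,5,5,4](1)

Answer: 2 1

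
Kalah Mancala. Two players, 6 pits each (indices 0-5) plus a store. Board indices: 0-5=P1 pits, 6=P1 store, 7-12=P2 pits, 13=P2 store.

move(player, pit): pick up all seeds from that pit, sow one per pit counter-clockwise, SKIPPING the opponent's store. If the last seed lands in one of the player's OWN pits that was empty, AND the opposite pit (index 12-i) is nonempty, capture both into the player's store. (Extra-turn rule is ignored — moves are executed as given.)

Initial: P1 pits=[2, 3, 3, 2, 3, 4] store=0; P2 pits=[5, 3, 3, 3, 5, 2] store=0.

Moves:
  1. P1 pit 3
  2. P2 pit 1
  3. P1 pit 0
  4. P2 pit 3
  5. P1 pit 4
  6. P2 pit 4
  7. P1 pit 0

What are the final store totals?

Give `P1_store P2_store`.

Move 1: P1 pit3 -> P1=[2,3,3,0,4,5](0) P2=[5,3,3,3,5,2](0)
Move 2: P2 pit1 -> P1=[2,3,3,0,4,5](0) P2=[5,0,4,4,6,2](0)
Move 3: P1 pit0 -> P1=[0,4,4,0,4,5](0) P2=[5,0,4,4,6,2](0)
Move 4: P2 pit3 -> P1=[1,4,4,0,4,5](0) P2=[5,0,4,0,7,3](1)
Move 5: P1 pit4 -> P1=[1,4,4,0,0,6](1) P2=[6,1,4,0,7,3](1)
Move 6: P2 pit4 -> P1=[2,5,5,1,1,6](1) P2=[6,1,4,0,0,4](2)
Move 7: P1 pit0 -> P1=[0,6,6,1,1,6](1) P2=[6,1,4,0,0,4](2)

Answer: 1 2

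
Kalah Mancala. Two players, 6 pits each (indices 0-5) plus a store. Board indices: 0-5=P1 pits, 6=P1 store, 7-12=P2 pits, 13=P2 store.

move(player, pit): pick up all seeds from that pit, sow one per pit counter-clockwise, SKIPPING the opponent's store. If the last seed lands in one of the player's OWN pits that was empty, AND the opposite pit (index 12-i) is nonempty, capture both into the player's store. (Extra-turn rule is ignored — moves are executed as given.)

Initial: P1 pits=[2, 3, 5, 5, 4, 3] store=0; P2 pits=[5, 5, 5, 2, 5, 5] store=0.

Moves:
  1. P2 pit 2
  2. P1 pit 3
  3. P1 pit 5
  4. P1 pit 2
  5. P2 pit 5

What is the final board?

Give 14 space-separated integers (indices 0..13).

Answer: 4 4 1 2 7 1 3 8 7 1 3 6 0 2

Derivation:
Move 1: P2 pit2 -> P1=[3,3,5,5,4,3](0) P2=[5,5,0,3,6,6](1)
Move 2: P1 pit3 -> P1=[3,3,5,0,5,4](1) P2=[6,6,0,3,6,6](1)
Move 3: P1 pit5 -> P1=[3,3,5,0,5,0](2) P2=[7,7,1,3,6,6](1)
Move 4: P1 pit2 -> P1=[3,3,0,1,6,1](3) P2=[8,7,1,3,6,6](1)
Move 5: P2 pit5 -> P1=[4,4,1,2,7,1](3) P2=[8,7,1,3,6,0](2)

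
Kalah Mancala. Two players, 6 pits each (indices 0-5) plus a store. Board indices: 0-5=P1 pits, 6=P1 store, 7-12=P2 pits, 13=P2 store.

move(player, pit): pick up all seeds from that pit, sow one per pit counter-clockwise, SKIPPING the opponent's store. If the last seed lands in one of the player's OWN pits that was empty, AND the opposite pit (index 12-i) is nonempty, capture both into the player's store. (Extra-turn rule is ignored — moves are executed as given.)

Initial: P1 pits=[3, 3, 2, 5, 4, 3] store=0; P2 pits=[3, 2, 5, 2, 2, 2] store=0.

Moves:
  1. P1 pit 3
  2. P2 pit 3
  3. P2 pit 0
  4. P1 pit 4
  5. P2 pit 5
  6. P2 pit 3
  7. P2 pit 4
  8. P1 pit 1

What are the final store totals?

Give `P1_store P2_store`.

Answer: 3 2

Derivation:
Move 1: P1 pit3 -> P1=[3,3,2,0,5,4](1) P2=[4,3,5,2,2,2](0)
Move 2: P2 pit3 -> P1=[3,3,2,0,5,4](1) P2=[4,3,5,0,3,3](0)
Move 3: P2 pit0 -> P1=[3,3,2,0,5,4](1) P2=[0,4,6,1,4,3](0)
Move 4: P1 pit4 -> P1=[3,3,2,0,0,5](2) P2=[1,5,7,1,4,3](0)
Move 5: P2 pit5 -> P1=[4,4,2,0,0,5](2) P2=[1,5,7,1,4,0](1)
Move 6: P2 pit3 -> P1=[4,4,2,0,0,5](2) P2=[1,5,7,0,5,0](1)
Move 7: P2 pit4 -> P1=[5,5,3,0,0,5](2) P2=[1,5,7,0,0,1](2)
Move 8: P1 pit1 -> P1=[5,0,4,1,1,6](3) P2=[1,5,7,0,0,1](2)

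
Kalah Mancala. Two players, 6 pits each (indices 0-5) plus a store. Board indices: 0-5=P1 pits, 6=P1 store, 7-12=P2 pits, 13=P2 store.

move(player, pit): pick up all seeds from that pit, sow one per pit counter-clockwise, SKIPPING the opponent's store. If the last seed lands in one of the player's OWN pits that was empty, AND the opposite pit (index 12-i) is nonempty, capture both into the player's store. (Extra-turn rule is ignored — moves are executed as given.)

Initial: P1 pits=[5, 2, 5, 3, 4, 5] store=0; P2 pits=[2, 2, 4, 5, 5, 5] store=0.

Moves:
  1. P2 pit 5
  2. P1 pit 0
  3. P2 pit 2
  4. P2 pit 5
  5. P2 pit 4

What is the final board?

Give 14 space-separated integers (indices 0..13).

Move 1: P2 pit5 -> P1=[6,3,6,4,4,5](0) P2=[2,2,4,5,5,0](1)
Move 2: P1 pit0 -> P1=[0,4,7,5,5,6](1) P2=[2,2,4,5,5,0](1)
Move 3: P2 pit2 -> P1=[0,4,7,5,5,6](1) P2=[2,2,0,6,6,1](2)
Move 4: P2 pit5 -> P1=[0,4,7,5,5,6](1) P2=[2,2,0,6,6,0](3)
Move 5: P2 pit4 -> P1=[1,5,8,6,5,6](1) P2=[2,2,0,6,0,1](4)

Answer: 1 5 8 6 5 6 1 2 2 0 6 0 1 4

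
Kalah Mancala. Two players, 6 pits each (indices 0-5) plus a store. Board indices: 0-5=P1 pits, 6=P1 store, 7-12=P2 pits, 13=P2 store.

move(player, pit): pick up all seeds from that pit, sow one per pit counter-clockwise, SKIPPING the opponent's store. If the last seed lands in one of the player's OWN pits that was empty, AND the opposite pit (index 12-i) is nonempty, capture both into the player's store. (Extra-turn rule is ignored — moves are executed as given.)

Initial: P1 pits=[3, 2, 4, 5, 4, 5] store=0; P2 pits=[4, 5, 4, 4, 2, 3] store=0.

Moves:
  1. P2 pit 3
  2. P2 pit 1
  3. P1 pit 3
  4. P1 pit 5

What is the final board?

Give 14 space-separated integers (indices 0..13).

Move 1: P2 pit3 -> P1=[4,2,4,5,4,5](0) P2=[4,5,4,0,3,4](1)
Move 2: P2 pit1 -> P1=[4,2,4,5,4,5](0) P2=[4,0,5,1,4,5](2)
Move 3: P1 pit3 -> P1=[4,2,4,0,5,6](1) P2=[5,1,5,1,4,5](2)
Move 4: P1 pit5 -> P1=[4,2,4,0,5,0](2) P2=[6,2,6,2,5,5](2)

Answer: 4 2 4 0 5 0 2 6 2 6 2 5 5 2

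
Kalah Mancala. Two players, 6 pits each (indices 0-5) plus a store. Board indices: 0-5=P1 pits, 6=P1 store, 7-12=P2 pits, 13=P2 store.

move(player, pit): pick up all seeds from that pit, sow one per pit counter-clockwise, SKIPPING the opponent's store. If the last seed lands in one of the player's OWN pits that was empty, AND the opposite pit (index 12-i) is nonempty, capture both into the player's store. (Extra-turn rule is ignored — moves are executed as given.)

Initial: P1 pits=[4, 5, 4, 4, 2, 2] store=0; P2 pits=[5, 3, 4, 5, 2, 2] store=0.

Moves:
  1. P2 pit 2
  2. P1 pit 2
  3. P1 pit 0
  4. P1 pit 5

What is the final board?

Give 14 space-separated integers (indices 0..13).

Answer: 0 6 1 6 4 0 2 6 4 0 6 3 3 1

Derivation:
Move 1: P2 pit2 -> P1=[4,5,4,4,2,2](0) P2=[5,3,0,6,3,3](1)
Move 2: P1 pit2 -> P1=[4,5,0,5,3,3](1) P2=[5,3,0,6,3,3](1)
Move 3: P1 pit0 -> P1=[0,6,1,6,4,3](1) P2=[5,3,0,6,3,3](1)
Move 4: P1 pit5 -> P1=[0,6,1,6,4,0](2) P2=[6,4,0,6,3,3](1)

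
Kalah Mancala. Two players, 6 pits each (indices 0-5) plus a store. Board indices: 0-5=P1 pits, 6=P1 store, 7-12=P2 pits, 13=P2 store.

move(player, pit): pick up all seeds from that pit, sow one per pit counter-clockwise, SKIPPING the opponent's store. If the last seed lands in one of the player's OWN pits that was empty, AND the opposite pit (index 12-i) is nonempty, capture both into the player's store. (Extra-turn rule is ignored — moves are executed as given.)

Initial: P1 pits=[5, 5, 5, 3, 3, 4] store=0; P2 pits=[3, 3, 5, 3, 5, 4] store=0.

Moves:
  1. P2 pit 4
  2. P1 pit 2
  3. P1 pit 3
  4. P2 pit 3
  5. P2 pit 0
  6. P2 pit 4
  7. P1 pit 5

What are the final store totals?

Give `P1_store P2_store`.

Answer: 3 3

Derivation:
Move 1: P2 pit4 -> P1=[6,6,6,3,3,4](0) P2=[3,3,5,3,0,5](1)
Move 2: P1 pit2 -> P1=[6,6,0,4,4,5](1) P2=[4,4,5,3,0,5](1)
Move 3: P1 pit3 -> P1=[6,6,0,0,5,6](2) P2=[5,4,5,3,0,5](1)
Move 4: P2 pit3 -> P1=[6,6,0,0,5,6](2) P2=[5,4,5,0,1,6](2)
Move 5: P2 pit0 -> P1=[6,6,0,0,5,6](2) P2=[0,5,6,1,2,7](2)
Move 6: P2 pit4 -> P1=[6,6,0,0,5,6](2) P2=[0,5,6,1,0,8](3)
Move 7: P1 pit5 -> P1=[6,6,0,0,5,0](3) P2=[1,6,7,2,1,8](3)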